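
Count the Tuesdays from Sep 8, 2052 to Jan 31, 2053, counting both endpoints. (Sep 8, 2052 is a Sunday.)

Sep 8, 2052 is a Sunday; the first Tuesday on or after it is Sep 10, 2052 (2 days later).
From Sep 10, 2052 to Jan 31, 2053: 20 + 31 + 30 + 31 + 31 = 143 days (rest of Sep, Oct, Nov, Dec, Jan).
143 ÷ 7 = 20 full weeks with remainder 3, so 20 more Tuesdays after the first → 21.

21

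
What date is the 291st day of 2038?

2038-10-18

January has 31 days (291 − 31 = 260 remain).
February has 28 days (260 − 28 = 232 remain).
March has 31 days (232 − 31 = 201 remain).
April has 30 days (201 − 30 = 171 remain).
May has 31 days (171 − 31 = 140 remain).
June has 30 days (140 − 30 = 110 remain).
July has 31 days (110 − 31 = 79 remain).
August has 31 days (79 − 31 = 48 remain).
September has 30 days (48 − 30 = 18 remain).
18 into October → October 18.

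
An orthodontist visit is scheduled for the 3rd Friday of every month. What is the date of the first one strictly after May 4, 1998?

May 1998 starts on a Friday; its first Friday is the 1st, so the 3rd Friday is the 15th — May 15, 1998.
May 15, 1998 is after May 4, 1998, so that is the next one.

May 15, 1998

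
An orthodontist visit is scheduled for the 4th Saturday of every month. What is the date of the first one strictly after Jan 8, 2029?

Jan 27, 2029

Jan 2029 starts on a Monday; its first Saturday is the 6th, so the 4th Saturday is the 27th — Jan 27, 2029.
Jan 27, 2029 is after Jan 8, 2029, so that is the next one.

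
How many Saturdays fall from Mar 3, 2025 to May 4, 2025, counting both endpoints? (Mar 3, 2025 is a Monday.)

9

Mar 3, 2025 is a Monday; the first Saturday on or after it is Mar 8, 2025 (5 days later).
From Mar 8, 2025 to May 4, 2025: 23 + 30 + 4 = 57 days (rest of Mar, Apr, May).
57 ÷ 7 = 8 full weeks with remainder 1, so 8 more Saturdays after the first → 9.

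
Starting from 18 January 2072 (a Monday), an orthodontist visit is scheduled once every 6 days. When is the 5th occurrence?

11 February 2072

The 5th occurrence is 4 intervals after the first: 4 × 6 = 24 days after 18 January 2072.
January has 31 days — 13 days to the end of January leaves 11.
11 days into February → 11 February 2072.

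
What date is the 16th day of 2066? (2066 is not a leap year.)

2066-01-16

16 into January → January 16.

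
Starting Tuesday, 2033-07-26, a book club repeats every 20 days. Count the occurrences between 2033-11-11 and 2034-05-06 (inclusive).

9

Occurrences land 20·i days after 2033-07-26 for i = 0, 1, 2, …
2033-11-11 is 108 days after the start; 108 ÷ 20 = 5 remainder 8; since the remainder is 8, round up to i = 6. First occurrence in the window: #7 on 2033-11-23 (6×20 = 120 days in).
2034-05-06 is 284 days after the start; 284 ÷ 20 = 14 remainder 4. Last occurrence in the window: #15 on 2034-05-02.
Occurrences #7 through #15: 9 in total.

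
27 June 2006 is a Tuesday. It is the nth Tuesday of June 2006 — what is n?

Day 27 falls in week ⌈27/7⌉ of the month.
Days 1–7 hold the 1st Tuesday, 8–14 the 2nd, 15–21 the 3rd, 22–28 the 4th, 29–31 the 5th.
27 is in the range for the 4th.

4th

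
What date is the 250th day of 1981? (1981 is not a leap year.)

1981-09-07

January has 31 days (250 − 31 = 219 remain).
February has 28 days (219 − 28 = 191 remain).
March has 31 days (191 − 31 = 160 remain).
April has 30 days (160 − 30 = 130 remain).
May has 31 days (130 − 31 = 99 remain).
June has 30 days (99 − 30 = 69 remain).
July has 31 days (69 − 31 = 38 remain).
August has 31 days (38 − 31 = 7 remain).
7 into September → September 7.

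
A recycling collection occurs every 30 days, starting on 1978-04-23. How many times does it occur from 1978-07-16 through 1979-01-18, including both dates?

7

Occurrences land 30·i days after 1978-04-23 for i = 0, 1, 2, …
1978-07-16 is 84 days after the start; 84 ÷ 30 = 2 remainder 24; since the remainder is 24, round up to i = 3. First occurrence in the window: #4 on 1978-07-22 (3×30 = 90 days in).
1979-01-18 is 270 days after the start; 270 ÷ 30 = 9 remainder 0. Last occurrence in the window: #10 on 1979-01-18.
Occurrences #4 through #10: 7 in total.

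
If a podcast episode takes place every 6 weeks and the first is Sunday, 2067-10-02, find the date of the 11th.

2068-11-25

The 11th occurrence is 10 intervals after the first: 10 × 42 = 420 days after 2067-10-02.
October has 31 days — 29 days to the end of October leaves 391.
November has 30 days (361 left).
December has 31 days (330 left).
January has 31 days (299 left).
February has 29 days (270 left).
March has 31 days (239 left).
April has 30 days (209 left).
May has 31 days (178 left).
June has 30 days (148 left).
July has 31 days (117 left).
August has 31 days (86 left).
September has 30 days (56 left).
October has 31 days (25 left).
25 days into November → 2068-11-25.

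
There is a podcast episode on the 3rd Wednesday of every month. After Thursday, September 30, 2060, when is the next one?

October 20, 2060

September 2060 starts on a Wednesday; its first Wednesday is the 1st, so the 3rd Wednesday is the 15th — September 15, 2060.
That is not after September 30, 2060, so look at October 2060.
October 2060 starts on a Friday; its first Wednesday is the 6th, so the 3rd Wednesday is the 20th — October 20, 2060.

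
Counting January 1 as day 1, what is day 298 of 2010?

January has 31 days (298 − 31 = 267 remain).
February has 28 days (267 − 28 = 239 remain).
March has 31 days (239 − 31 = 208 remain).
April has 30 days (208 − 30 = 178 remain).
May has 31 days (178 − 31 = 147 remain).
June has 30 days (147 − 30 = 117 remain).
July has 31 days (117 − 31 = 86 remain).
August has 31 days (86 − 31 = 55 remain).
September has 30 days (55 − 30 = 25 remain).
25 into October → October 25.

25 October 2010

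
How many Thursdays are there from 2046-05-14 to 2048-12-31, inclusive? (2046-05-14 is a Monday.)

2046-05-14 is a Monday; the first Thursday on or after it is 2046-05-17 (3 days later).
From 2046-05-17 to 2048-12-31: 228 + 365 + 366 = 959 days (rest of 2046, 2047, to 2048-12-31 in 2048).
959 ÷ 7 = 137 full weeks with remainder 0, so 137 more Thursdays after the first → 138.

138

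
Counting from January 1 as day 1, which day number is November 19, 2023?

Days in months before November: 31 + 28 + 31 + 30 + 31 + 30 + 31 + 31 + 30 + 31 = 304.
Plus 19 days into November → day 323.

323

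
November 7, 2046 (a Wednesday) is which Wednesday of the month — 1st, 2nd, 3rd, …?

Day 7 falls in week ⌈7/7⌉ of the month.
Days 1–7 hold the 1st Wednesday, 8–14 the 2nd, 15–21 the 3rd, 22–28 the 4th, 29–31 the 5th.
7 is in the range for the 1st.

1st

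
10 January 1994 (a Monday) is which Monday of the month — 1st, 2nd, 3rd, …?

Day 10 falls in week ⌈10/7⌉ of the month.
Days 1–7 hold the 1st Monday, 8–14 the 2nd, 15–21 the 3rd, 22–28 the 4th, 29–31 the 5th.
10 is in the range for the 2nd.

2nd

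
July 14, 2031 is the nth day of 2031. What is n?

Days in months before July: 31 + 28 + 31 + 30 + 31 + 30 = 181.
Plus 14 days into July → day 195.

195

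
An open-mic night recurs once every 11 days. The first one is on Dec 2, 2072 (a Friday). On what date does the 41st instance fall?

The 41st occurrence is 40 intervals after the first: 40 × 11 = 440 days after Dec 2, 2072.
Dec has 31 days — 29 days to the end of Dec leaves 411.
2073 has 365 days (46 left).
Jan has 31 days (15 left).
15 days into Feb → Feb 15, 2074.

Feb 15, 2074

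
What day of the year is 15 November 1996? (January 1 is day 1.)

Days in months before November: 31 + 29 + 31 + 30 + 31 + 30 + 31 + 31 + 30 + 31 = 305.
Plus 15 days into November → day 320.

320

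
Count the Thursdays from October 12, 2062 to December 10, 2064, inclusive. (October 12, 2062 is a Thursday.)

113

October 12, 2062 is a Thursday; the first Thursday on or after it is October 12, 2062.
From October 12, 2062 to December 10, 2064: 80 + 365 + 345 = 790 days (rest of 2062, 2063, to December 10, 2064 in 2064).
790 ÷ 7 = 112 full weeks with remainder 6, so 112 more Thursdays after the first → 113.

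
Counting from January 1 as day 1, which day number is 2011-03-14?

Days in months before March: 31 + 28 = 59.
Plus 14 days into March → day 73.

73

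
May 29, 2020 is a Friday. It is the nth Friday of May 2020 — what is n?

Day 29 falls in week ⌈29/7⌉ of the month.
Days 1–7 hold the 1st Friday, 8–14 the 2nd, 15–21 the 3rd, 22–28 the 4th, 29–31 the 5th.
29 is in the range for the 5th.

5th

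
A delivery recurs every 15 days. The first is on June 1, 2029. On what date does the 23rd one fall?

The 23rd occurrence is 22 intervals after the first: 22 × 15 = 330 days after June 1, 2029.
June has 30 days — 29 days to the end of June leaves 301.
July has 31 days (270 left).
August has 31 days (239 left).
September has 30 days (209 left).
October has 31 days (178 left).
November has 30 days (148 left).
December has 31 days (117 left).
January has 31 days (86 left).
February has 28 days (58 left).
March has 31 days (27 left).
27 days into April → April 27, 2030.

April 27, 2030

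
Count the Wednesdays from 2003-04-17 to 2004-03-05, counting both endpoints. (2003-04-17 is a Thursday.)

46

2003-04-17 is a Thursday; the first Wednesday on or after it is 2003-04-23 (6 days later).
From 2003-04-23 to 2004-03-05: 252 + 65 = 317 days (rest of 2003, to 2004-03-05 in 2004).
317 ÷ 7 = 45 full weeks with remainder 2, so 45 more Wednesdays after the first → 46.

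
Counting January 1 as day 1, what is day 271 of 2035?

Sep 28, 2035

Jan has 31 days (271 − 31 = 240 remain).
Feb has 28 days (240 − 28 = 212 remain).
Mar has 31 days (212 − 31 = 181 remain).
Apr has 30 days (181 − 30 = 151 remain).
May has 31 days (151 − 31 = 120 remain).
Jun has 30 days (120 − 30 = 90 remain).
Jul has 31 days (90 − 31 = 59 remain).
Aug has 31 days (59 − 31 = 28 remain).
28 into Sep → Sep 28.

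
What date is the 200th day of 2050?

January has 31 days (200 − 31 = 169 remain).
February has 28 days (169 − 28 = 141 remain).
March has 31 days (141 − 31 = 110 remain).
April has 30 days (110 − 30 = 80 remain).
May has 31 days (80 − 31 = 49 remain).
June has 30 days (49 − 30 = 19 remain).
19 into July → July 19.

July 19, 2050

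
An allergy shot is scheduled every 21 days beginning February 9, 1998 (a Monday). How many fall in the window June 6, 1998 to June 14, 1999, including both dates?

Occurrences land 21·i days after February 9, 1998 for i = 0, 1, 2, …
June 6, 1998 is 117 days after the start; 117 ÷ 21 = 5 remainder 12; since the remainder is 12, round up to i = 6. First occurrence in the window: #7 on June 15, 1998 (6×21 = 126 days in).
June 14, 1999 is 490 days after the start; 490 ÷ 21 = 23 remainder 7. Last occurrence in the window: #24 on June 7, 1999.
Occurrences #7 through #24: 18 in total.

18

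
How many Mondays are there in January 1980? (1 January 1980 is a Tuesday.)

1 January 1980 is a Tuesday; the first Monday on or after it is 7 January 1980 (6 days later).
From 7 January 1980 to 31 January 1980 is 31 − 7 = 24 days.
24 ÷ 7 = 3 full weeks with remainder 3, so 3 more Mondays after the first → 4.

4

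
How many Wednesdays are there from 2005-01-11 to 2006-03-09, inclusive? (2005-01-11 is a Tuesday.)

2005-01-11 is a Tuesday; the first Wednesday on or after it is 2005-01-12 (1 day later).
From 2005-01-12 to 2006-03-09: 353 + 68 = 421 days (rest of 2005, to 2006-03-09 in 2006).
421 ÷ 7 = 60 full weeks with remainder 1, so 60 more Wednesdays after the first → 61.

61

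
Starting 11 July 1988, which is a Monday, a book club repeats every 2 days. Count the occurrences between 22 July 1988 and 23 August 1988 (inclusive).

Occurrences land 2·i days after 11 July 1988 for i = 0, 1, 2, …
22 July 1988 is 11 days after the start; 11 ÷ 2 = 5 remainder 1; since the remainder is 1, round up to i = 6. First occurrence in the window: #7 on 23 July 1988 (6×2 = 12 days in).
23 August 1988 is 43 days after the start; 43 ÷ 2 = 21 remainder 1. Last occurrence in the window: #22 on 22 August 1988.
Occurrences #7 through #22: 16 in total.

16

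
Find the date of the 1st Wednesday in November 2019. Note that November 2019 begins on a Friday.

November 2019 begins on a Friday, so the first Wednesday is November 6 (5 days later).

November 6, 2019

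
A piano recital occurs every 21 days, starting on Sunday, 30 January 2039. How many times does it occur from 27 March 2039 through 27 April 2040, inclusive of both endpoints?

19

Occurrences land 21·i days after 30 January 2039 for i = 0, 1, 2, …
27 March 2039 is 56 days after the start; 56 ÷ 21 = 2 remainder 14; since the remainder is 14, round up to i = 3. First occurrence in the window: #4 on 3 April 2039 (3×21 = 63 days in).
27 April 2040 is 453 days after the start; 453 ÷ 21 = 21 remainder 12. Last occurrence in the window: #22 on 15 April 2040.
Occurrences #4 through #22: 19 in total.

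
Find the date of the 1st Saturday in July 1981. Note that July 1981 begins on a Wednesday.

July 1981 begins on a Wednesday, so the first Saturday is July 4 (3 days later).

1981-07-04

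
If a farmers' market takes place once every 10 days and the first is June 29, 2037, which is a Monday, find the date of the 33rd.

The 33rd occurrence is 32 intervals after the first: 32 × 10 = 320 days after June 29, 2037.
June has 30 days — 1 day to the end of June leaves 319.
July has 31 days (288 left).
August has 31 days (257 left).
September has 30 days (227 left).
October has 31 days (196 left).
November has 30 days (166 left).
December has 31 days (135 left).
January has 31 days (104 left).
February has 28 days (76 left).
March has 31 days (45 left).
April has 30 days (15 left).
15 days into May → May 15, 2038.

May 15, 2038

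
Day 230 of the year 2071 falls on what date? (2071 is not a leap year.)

Jan has 31 days (230 − 31 = 199 remain).
Feb has 28 days (199 − 28 = 171 remain).
Mar has 31 days (171 − 31 = 140 remain).
Apr has 30 days (140 − 30 = 110 remain).
May has 31 days (110 − 31 = 79 remain).
Jun has 30 days (79 − 30 = 49 remain).
Jul has 31 days (49 − 31 = 18 remain).
18 into Aug → Aug 18.

Aug 18, 2071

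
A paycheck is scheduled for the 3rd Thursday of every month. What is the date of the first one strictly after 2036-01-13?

January 2036 starts on a Tuesday; its first Thursday is the 3rd, so the 3rd Thursday is the 17th — 2036-01-17.
2036-01-17 is after 2036-01-13, so that is the next one.

2036-01-17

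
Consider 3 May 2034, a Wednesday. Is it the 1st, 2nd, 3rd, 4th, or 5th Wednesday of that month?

1st

Day 3 falls in week ⌈3/7⌉ of the month.
Days 1–7 hold the 1st Wednesday, 8–14 the 2nd, 15–21 the 3rd, 22–28 the 4th, 29–31 the 5th.
3 is in the range for the 1st.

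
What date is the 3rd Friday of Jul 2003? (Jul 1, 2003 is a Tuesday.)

Jul 18, 2003

Jul 2003 begins on a Tuesday, so the first Friday is Jul 4 (3 days later).
The 3rd Friday is 2 weeks later: 4 + 14 = 18.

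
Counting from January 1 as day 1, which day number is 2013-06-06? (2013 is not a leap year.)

Days in months before June: 31 + 28 + 31 + 30 + 31 = 151.
Plus 6 days into June → day 157.

157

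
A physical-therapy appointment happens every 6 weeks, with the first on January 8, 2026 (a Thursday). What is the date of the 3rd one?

April 2, 2026

The 3rd occurrence is 2 intervals after the first: 2 × 42 = 84 days after January 8, 2026.
January has 31 days — 23 days to the end of January leaves 61.
February has 28 days (33 left).
March has 31 days (2 left).
2 days into April → April 2, 2026.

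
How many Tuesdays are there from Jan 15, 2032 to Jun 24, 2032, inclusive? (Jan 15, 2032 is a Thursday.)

Jan 15, 2032 is a Thursday; the first Tuesday on or after it is Jan 20, 2032 (5 days later).
From Jan 20, 2032 to Jun 24, 2032: 11 + 29 + 31 + 30 + 31 + 24 = 156 days (rest of Jan, Feb, Mar, Apr, May, Jun).
156 ÷ 7 = 22 full weeks with remainder 2, so 22 more Tuesdays after the first → 23.

23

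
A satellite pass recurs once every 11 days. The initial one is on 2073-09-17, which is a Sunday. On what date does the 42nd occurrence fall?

2074-12-12

The 42nd occurrence is 41 intervals after the first: 41 × 11 = 451 days after 2073-09-17.
September has 30 days — 13 days to the end of September leaves 438.
From end of September to end of 2073 is 92 days (346 left).
January has 31 days (315 left).
February has 28 days (287 left).
March has 31 days (256 left).
April has 30 days (226 left).
May has 31 days (195 left).
June has 30 days (165 left).
July has 31 days (134 left).
August has 31 days (103 left).
September has 30 days (73 left).
October has 31 days (42 left).
November has 30 days (12 left).
12 days into December → 2074-12-12.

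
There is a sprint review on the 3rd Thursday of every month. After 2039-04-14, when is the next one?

2039-04-21

April 2039 starts on a Friday; its first Thursday is the 7th, so the 3rd Thursday is the 21st — 2039-04-21.
2039-04-21 is after 2039-04-14, so that is the next one.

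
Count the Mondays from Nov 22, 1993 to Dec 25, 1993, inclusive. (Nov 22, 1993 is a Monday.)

5

Nov 22, 1993 is a Monday; the first Monday on or after it is Nov 22, 1993.
From Nov 22, 1993 to Dec 25, 1993: 8 + 25 = 33 days (rest of Nov, Dec).
33 ÷ 7 = 4 full weeks with remainder 5, so 4 more Mondays after the first → 5.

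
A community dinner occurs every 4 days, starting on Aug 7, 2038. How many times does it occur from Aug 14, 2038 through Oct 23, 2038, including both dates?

18

Occurrences land 4·i days after Aug 7, 2038 for i = 0, 1, 2, …
Aug 14, 2038 is 7 days after the start; 7 ÷ 4 = 1 remainder 3; since the remainder is 3, round up to i = 2. First occurrence in the window: #3 on Aug 15, 2038 (2×4 = 8 days in).
Oct 23, 2038 is 77 days after the start; 77 ÷ 4 = 19 remainder 1. Last occurrence in the window: #20 on Oct 22, 2038.
Occurrences #3 through #20: 18 in total.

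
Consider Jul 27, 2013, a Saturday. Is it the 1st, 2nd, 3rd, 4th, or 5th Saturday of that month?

4th

Day 27 falls in week ⌈27/7⌉ of the month.
Days 1–7 hold the 1st Saturday, 8–14 the 2nd, 15–21 the 3rd, 22–28 the 4th, 29–31 the 5th.
27 is in the range for the 4th.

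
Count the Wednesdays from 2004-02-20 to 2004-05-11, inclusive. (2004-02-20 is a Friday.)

2004-02-20 is a Friday; the first Wednesday on or after it is 2004-02-25 (5 days later).
From 2004-02-25 to 2004-05-11: 4 + 31 + 30 + 11 = 76 days (rest of February, March, April, May).
76 ÷ 7 = 10 full weeks with remainder 6, so 10 more Wednesdays after the first → 11.

11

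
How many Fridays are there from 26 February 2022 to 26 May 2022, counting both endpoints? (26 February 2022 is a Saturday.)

12

26 February 2022 is a Saturday; the first Friday on or after it is 4 March 2022 (6 days later).
From 4 March 2022 to 26 May 2022: 27 + 30 + 26 = 83 days (rest of March, April, May).
83 ÷ 7 = 11 full weeks with remainder 6, so 11 more Fridays after the first → 12.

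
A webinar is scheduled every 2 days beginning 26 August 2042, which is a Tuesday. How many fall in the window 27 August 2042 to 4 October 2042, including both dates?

Occurrences land 2·i days after 26 August 2042 for i = 0, 1, 2, …
27 August 2042 is 1 day after the start; 1 ÷ 2 = 0 remainder 1; since the remainder is 1, round up to i = 1. First occurrence in the window: #2 on 28 August 2042 (1×2 = 2 days in).
4 October 2042 is 39 days after the start; 39 ÷ 2 = 19 remainder 1. Last occurrence in the window: #20 on 3 October 2042.
Occurrences #2 through #20: 19 in total.

19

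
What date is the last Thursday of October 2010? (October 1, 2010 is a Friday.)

28 October 2010

October 2010 begins on a Friday, so the first Thursday is October 7 (6 days later).
October 2010 has 31 days. Adding weeks: 7, 14, 21, 28 — the last one ≤ 31 is the 28th.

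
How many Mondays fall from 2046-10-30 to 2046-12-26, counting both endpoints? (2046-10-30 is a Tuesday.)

8

2046-10-30 is a Tuesday; the first Monday on or after it is 2046-11-05 (6 days later).
From 2046-11-05 to 2046-12-26: 25 + 26 = 51 days (rest of November, December).
51 ÷ 7 = 7 full weeks with remainder 2, so 7 more Mondays after the first → 8.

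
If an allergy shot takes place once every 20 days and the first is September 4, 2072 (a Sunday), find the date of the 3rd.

The 3rd occurrence is 2 intervals after the first: 2 × 20 = 40 days after September 4, 2072.
September has 30 days — 26 days to the end of September leaves 14.
14 days into October → October 14, 2072.

October 14, 2072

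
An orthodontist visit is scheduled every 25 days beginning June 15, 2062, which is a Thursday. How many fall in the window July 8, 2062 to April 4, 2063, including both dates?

Occurrences land 25·i days after June 15, 2062 for i = 0, 1, 2, …
July 8, 2062 is 23 days after the start; 23 ÷ 25 = 0 remainder 23; since the remainder is 23, round up to i = 1. First occurrence in the window: #2 on July 10, 2062 (1×25 = 25 days in).
April 4, 2063 is 293 days after the start; 293 ÷ 25 = 11 remainder 18. Last occurrence in the window: #12 on March 17, 2063.
Occurrences #2 through #12: 11 in total.

11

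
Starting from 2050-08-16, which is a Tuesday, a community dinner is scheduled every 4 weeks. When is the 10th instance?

2051-04-25

The 10th occurrence is 9 intervals after the first: 9 × 28 = 252 days after 2050-08-16.
August has 31 days — 15 days to the end of August leaves 237.
September has 30 days (207 left).
October has 31 days (176 left).
November has 30 days (146 left).
December has 31 days (115 left).
January has 31 days (84 left).
February has 28 days (56 left).
March has 31 days (25 left).
25 days into April → 2051-04-25.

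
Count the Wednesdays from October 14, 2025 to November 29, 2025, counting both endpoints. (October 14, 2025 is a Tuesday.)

7

October 14, 2025 is a Tuesday; the first Wednesday on or after it is October 15, 2025 (1 day later).
From October 15, 2025 to November 29, 2025: 16 + 29 = 45 days (rest of October, November).
45 ÷ 7 = 6 full weeks with remainder 3, so 6 more Wednesdays after the first → 7.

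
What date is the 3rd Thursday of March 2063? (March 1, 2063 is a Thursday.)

March 2063 begins on a Thursday, so the first Thursday is March 1.
The 3rd Thursday is 2 weeks later: 1 + 14 = 15.

15 March 2063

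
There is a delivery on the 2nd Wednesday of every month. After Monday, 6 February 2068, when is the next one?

February 2068 starts on a Wednesday; its first Wednesday is the 1st, so the 2nd Wednesday is the 8th — 8 February 2068.
8 February 2068 is after 6 February 2068, so that is the next one.

8 February 2068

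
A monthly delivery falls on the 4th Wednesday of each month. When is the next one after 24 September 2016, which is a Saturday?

28 September 2016

September 2016 starts on a Thursday; its first Wednesday is the 7th, so the 4th Wednesday is the 28th — 28 September 2016.
28 September 2016 is after 24 September 2016, so that is the next one.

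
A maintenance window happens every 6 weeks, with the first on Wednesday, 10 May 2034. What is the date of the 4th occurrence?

13 September 2034

The 4th occurrence is 3 intervals after the first: 3 × 42 = 126 days after 10 May 2034.
May has 31 days — 21 days to the end of May leaves 105.
June has 30 days (75 left).
July has 31 days (44 left).
August has 31 days (13 left).
13 days into September → 13 September 2034.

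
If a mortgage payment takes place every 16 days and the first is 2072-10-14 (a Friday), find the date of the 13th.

The 13th occurrence is 12 intervals after the first: 12 × 16 = 192 days after 2072-10-14.
October has 31 days — 17 days to the end of October leaves 175.
November has 30 days (145 left).
December has 31 days (114 left).
January has 31 days (83 left).
February has 28 days (55 left).
March has 31 days (24 left).
24 days into April → 2073-04-24.

2073-04-24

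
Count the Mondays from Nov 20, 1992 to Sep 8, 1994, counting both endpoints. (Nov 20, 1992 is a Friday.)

Nov 20, 1992 is a Friday; the first Monday on or after it is Nov 23, 1992 (3 days later).
From Nov 23, 1992 to Sep 8, 1994: 38 + 365 + 251 = 654 days (rest of 1992, 1993, to Sep 8, 1994 in 1994).
654 ÷ 7 = 93 full weeks with remainder 3, so 93 more Mondays after the first → 94.

94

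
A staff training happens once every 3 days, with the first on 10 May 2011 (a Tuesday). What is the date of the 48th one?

28 September 2011

The 48th occurrence is 47 intervals after the first: 47 × 3 = 141 days after 10 May 2011.
May has 31 days — 21 days to the end of May leaves 120.
June has 30 days (90 left).
July has 31 days (59 left).
August has 31 days (28 left).
28 days into September → 28 September 2011.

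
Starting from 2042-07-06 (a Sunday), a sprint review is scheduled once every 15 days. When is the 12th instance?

2042-12-18

The 12th occurrence is 11 intervals after the first: 11 × 15 = 165 days after 2042-07-06.
July has 31 days — 25 days to the end of July leaves 140.
August has 31 days (109 left).
September has 30 days (79 left).
October has 31 days (48 left).
November has 30 days (18 left).
18 days into December → 2042-12-18.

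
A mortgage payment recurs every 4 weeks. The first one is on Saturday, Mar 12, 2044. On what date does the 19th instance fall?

The 19th occurrence is 18 intervals after the first: 18 × 28 = 504 days after Mar 12, 2044.
Mar has 31 days — 19 days to the end of Mar leaves 485.
From end of Mar to end of 2044 is 275 days (210 left).
Jan has 31 days (179 left).
Feb has 28 days (151 left).
Mar has 31 days (120 left).
Apr has 30 days (90 left).
May has 31 days (59 left).
Jun has 30 days (29 left).
29 days into Jul → Jul 29, 2045.

Jul 29, 2045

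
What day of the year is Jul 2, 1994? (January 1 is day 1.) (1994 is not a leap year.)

183

Days in months before Jul: 31 + 28 + 31 + 30 + 31 + 30 = 181.
Plus 2 days into Jul → day 183.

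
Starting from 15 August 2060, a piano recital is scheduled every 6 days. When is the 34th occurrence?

The 34th occurrence is 33 intervals after the first: 33 × 6 = 198 days after 15 August 2060.
August has 31 days — 16 days to the end of August leaves 182.
September has 30 days (152 left).
October has 31 days (121 left).
November has 30 days (91 left).
December has 31 days (60 left).
January has 31 days (29 left).
February has 28 days (1 left).
1 day into March → 1 March 2061.

1 March 2061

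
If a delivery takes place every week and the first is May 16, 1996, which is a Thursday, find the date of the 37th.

January 23, 1997

The 37th occurrence is 36 intervals after the first: 36 × 7 = 252 days after May 16, 1996.
May has 31 days — 15 days to the end of May leaves 237.
June has 30 days (207 left).
July has 31 days (176 left).
August has 31 days (145 left).
September has 30 days (115 left).
October has 31 days (84 left).
November has 30 days (54 left).
December has 31 days (23 left).
23 days into January → January 23, 1997.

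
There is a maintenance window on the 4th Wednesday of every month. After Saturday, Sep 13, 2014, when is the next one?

Sep 24, 2014

Sep 2014 starts on a Monday; its first Wednesday is the 3rd, so the 4th Wednesday is the 24th — Sep 24, 2014.
Sep 24, 2014 is after Sep 13, 2014, so that is the next one.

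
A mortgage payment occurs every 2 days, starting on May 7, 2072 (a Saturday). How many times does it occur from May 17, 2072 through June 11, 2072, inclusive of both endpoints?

13

Occurrences land 2·i days after May 7, 2072 for i = 0, 1, 2, …
May 17, 2072 is 10 days after the start; 10 ÷ 2 = 5 remainder 0. First occurrence in the window: #6 on May 17, 2072 (5×2 = 10 days in).
June 11, 2072 is 35 days after the start; 35 ÷ 2 = 17 remainder 1. Last occurrence in the window: #18 on June 10, 2072.
Occurrences #6 through #18: 13 in total.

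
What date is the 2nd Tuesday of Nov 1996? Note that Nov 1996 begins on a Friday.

Nov 1996 begins on a Friday, so the first Tuesday is Nov 5 (4 days later).
The 2nd Tuesday is 1 weeks later: 5 + 7 = 12.

Nov 12, 1996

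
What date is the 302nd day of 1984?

Oct 28, 1984

Jan has 31 days (302 − 31 = 271 remain).
Feb has 29 days (271 − 29 = 242 remain).
Mar has 31 days (242 − 31 = 211 remain).
Apr has 30 days (211 − 30 = 181 remain).
May has 31 days (181 − 31 = 150 remain).
Jun has 30 days (150 − 30 = 120 remain).
Jul has 31 days (120 − 31 = 89 remain).
Aug has 31 days (89 − 31 = 58 remain).
Sep has 30 days (58 − 30 = 28 remain).
28 into Oct → Oct 28.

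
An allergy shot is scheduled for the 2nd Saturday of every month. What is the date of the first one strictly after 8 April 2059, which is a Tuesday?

April 2059 starts on a Tuesday; its first Saturday is the 5th, so the 2nd Saturday is the 12th — 12 April 2059.
12 April 2059 is after 8 April 2059, so that is the next one.

12 April 2059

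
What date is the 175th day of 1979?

24 June 1979

January has 31 days (175 − 31 = 144 remain).
February has 28 days (144 − 28 = 116 remain).
March has 31 days (116 − 31 = 85 remain).
April has 30 days (85 − 30 = 55 remain).
May has 31 days (55 − 31 = 24 remain).
24 into June → June 24.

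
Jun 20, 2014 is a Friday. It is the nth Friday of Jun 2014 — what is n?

Day 20 falls in week ⌈20/7⌉ of the month.
Days 1–7 hold the 1st Friday, 8–14 the 2nd, 15–21 the 3rd, 22–28 the 4th, 29–31 the 5th.
20 is in the range for the 3rd.

3rd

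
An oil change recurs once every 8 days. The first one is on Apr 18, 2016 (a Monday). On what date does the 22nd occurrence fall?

Oct 3, 2016

The 22nd occurrence is 21 intervals after the first: 21 × 8 = 168 days after Apr 18, 2016.
Apr has 30 days — 12 days to the end of Apr leaves 156.
May has 31 days (125 left).
Jun has 30 days (95 left).
Jul has 31 days (64 left).
Aug has 31 days (33 left).
Sep has 30 days (3 left).
3 days into Oct → Oct 3, 2016.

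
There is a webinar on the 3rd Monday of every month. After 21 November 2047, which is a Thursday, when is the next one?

November 2047 starts on a Friday; its first Monday is the 4th, so the 3rd Monday is the 18th — 18 November 2047.
That is not after 21 November 2047, so look at December 2047.
December 2047 starts on a Sunday; its first Monday is the 2nd, so the 3rd Monday is the 16th — 16 December 2047.

16 December 2047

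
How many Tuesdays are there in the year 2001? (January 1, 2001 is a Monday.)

52

January 1, 2001 is a Monday; the first Tuesday on or after it is January 2, 2001 (1 day later).
From January 2, 2001 to December 31, 2001: 29 + 28 + 31 + 30 + 31 + 30 + 31 + 31 + 30 + 31 + 30 + 31 = 363 days (rest of January, February, March, April, May, June, July, August, September, October, November, December).
363 ÷ 7 = 51 full weeks with remainder 6, so 51 more Tuesdays after the first → 52.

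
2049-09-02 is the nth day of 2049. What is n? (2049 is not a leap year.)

245

Days in months before September: 31 + 28 + 31 + 30 + 31 + 30 + 31 + 31 = 243.
Plus 2 days into September → day 245.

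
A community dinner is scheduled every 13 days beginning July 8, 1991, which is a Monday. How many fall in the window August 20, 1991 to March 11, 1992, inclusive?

Occurrences land 13·i days after July 8, 1991 for i = 0, 1, 2, …
August 20, 1991 is 43 days after the start; 43 ÷ 13 = 3 remainder 4; since the remainder is 4, round up to i = 4. First occurrence in the window: #5 on August 29, 1991 (4×13 = 52 days in).
March 11, 1992 is 247 days after the start; 247 ÷ 13 = 19 remainder 0. Last occurrence in the window: #20 on March 11, 1992.
Occurrences #5 through #20: 16 in total.

16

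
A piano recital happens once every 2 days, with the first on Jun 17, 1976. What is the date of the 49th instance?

The 49th occurrence is 48 intervals after the first: 48 × 2 = 96 days after Jun 17, 1976.
Jun has 30 days — 13 days to the end of Jun leaves 83.
Jul has 31 days (52 left).
Aug has 31 days (21 left).
21 days into Sep → Sep 21, 1976.

Sep 21, 1976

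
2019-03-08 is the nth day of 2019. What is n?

Days in months before March: 31 + 28 = 59.
Plus 8 days into March → day 67.

67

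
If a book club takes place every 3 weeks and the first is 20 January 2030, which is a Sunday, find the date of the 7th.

The 7th occurrence is 6 intervals after the first: 6 × 21 = 126 days after 20 January 2030.
January has 31 days — 11 days to the end of January leaves 115.
February has 28 days (87 left).
March has 31 days (56 left).
April has 30 days (26 left).
26 days into May → 26 May 2030.

26 May 2030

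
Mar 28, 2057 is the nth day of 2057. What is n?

Days in months before Mar: 31 + 28 = 59.
Plus 28 days into Mar → day 87.

87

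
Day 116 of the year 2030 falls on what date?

Apr 26, 2030

Jan has 31 days (116 − 31 = 85 remain).
Feb has 28 days (85 − 28 = 57 remain).
Mar has 31 days (57 − 31 = 26 remain).
26 into Apr → Apr 26.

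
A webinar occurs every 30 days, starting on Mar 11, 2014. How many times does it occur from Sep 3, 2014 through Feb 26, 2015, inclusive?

6

Occurrences land 30·i days after Mar 11, 2014 for i = 0, 1, 2, …
Sep 3, 2014 is 176 days after the start; 176 ÷ 30 = 5 remainder 26; since the remainder is 26, round up to i = 6. First occurrence in the window: #7 on Sep 7, 2014 (6×30 = 180 days in).
Feb 26, 2015 is 352 days after the start; 352 ÷ 30 = 11 remainder 22. Last occurrence in the window: #12 on Feb 4, 2015.
Occurrences #7 through #12: 6 in total.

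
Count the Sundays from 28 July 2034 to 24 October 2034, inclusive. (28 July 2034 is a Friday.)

13

28 July 2034 is a Friday; the first Sunday on or after it is 30 July 2034 (2 days later).
From 30 July 2034 to 24 October 2034: 1 + 31 + 30 + 24 = 86 days (rest of July, August, September, October).
86 ÷ 7 = 12 full weeks with remainder 2, so 12 more Sundays after the first → 13.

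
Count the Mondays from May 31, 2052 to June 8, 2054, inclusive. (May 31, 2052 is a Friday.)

106

May 31, 2052 is a Friday; the first Monday on or after it is June 3, 2052 (3 days later).
From June 3, 2052 to June 8, 2054: 211 + 365 + 159 = 735 days (rest of 2052, 2053, to June 8, 2054 in 2054).
735 ÷ 7 = 105 full weeks with remainder 0, so 105 more Mondays after the first → 106.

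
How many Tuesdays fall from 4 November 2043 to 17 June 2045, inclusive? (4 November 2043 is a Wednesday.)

4 November 2043 is a Wednesday; the first Tuesday on or after it is 10 November 2043 (6 days later).
From 10 November 2043 to 17 June 2045: 51 + 366 + 168 = 585 days (rest of 2043, 2044, to 17 June 2045 in 2045).
585 ÷ 7 = 83 full weeks with remainder 4, so 83 more Tuesdays after the first → 84.

84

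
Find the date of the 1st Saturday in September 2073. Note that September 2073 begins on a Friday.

September 2, 2073

September 2073 begins on a Friday, so the first Saturday is September 2 (1 day later).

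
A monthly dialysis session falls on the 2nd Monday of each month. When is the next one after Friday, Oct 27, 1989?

Nov 13, 1989

Oct 1989 starts on a Sunday; its first Monday is the 2nd, so the 2nd Monday is the 9th — Oct 9, 1989.
That is not after Oct 27, 1989, so look at Nov 1989.
Nov 1989 starts on a Wednesday; its first Monday is the 6th, so the 2nd Monday is the 13th — Nov 13, 1989.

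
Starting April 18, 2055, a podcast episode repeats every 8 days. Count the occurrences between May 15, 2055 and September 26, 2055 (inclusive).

Occurrences land 8·i days after April 18, 2055 for i = 0, 1, 2, …
May 15, 2055 is 27 days after the start; 27 ÷ 8 = 3 remainder 3; since the remainder is 3, round up to i = 4. First occurrence in the window: #5 on May 20, 2055 (4×8 = 32 days in).
September 26, 2055 is 161 days after the start; 161 ÷ 8 = 20 remainder 1. Last occurrence in the window: #21 on September 25, 2055.
Occurrences #5 through #21: 17 in total.

17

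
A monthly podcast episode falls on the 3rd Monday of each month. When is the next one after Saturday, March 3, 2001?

March 2001 starts on a Thursday; its first Monday is the 5th, so the 3rd Monday is the 19th — March 19, 2001.
March 19, 2001 is after March 3, 2001, so that is the next one.

March 19, 2001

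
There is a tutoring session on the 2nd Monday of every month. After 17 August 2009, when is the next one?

August 2009 starts on a Saturday; its first Monday is the 3rd, so the 2nd Monday is the 10th — 10 August 2009.
That is not after 17 August 2009, so look at September 2009.
September 2009 starts on a Tuesday; its first Monday is the 7th, so the 2nd Monday is the 14th — 14 September 2009.

14 September 2009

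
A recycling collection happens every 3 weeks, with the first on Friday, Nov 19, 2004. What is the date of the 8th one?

The 8th occurrence is 7 intervals after the first: 7 × 21 = 147 days after Nov 19, 2004.
Nov has 30 days — 11 days to the end of Nov leaves 136.
Dec has 31 days (105 left).
Jan has 31 days (74 left).
Feb has 28 days (46 left).
Mar has 31 days (15 left).
15 days into Apr → Apr 15, 2005.

Apr 15, 2005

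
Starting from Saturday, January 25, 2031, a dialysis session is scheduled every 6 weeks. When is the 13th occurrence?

The 13th occurrence is 12 intervals after the first: 12 × 42 = 504 days after January 25, 2031.
January has 31 days — 6 days to the end of January leaves 498.
From end of January to end of 2031 is 334 days (164 left).
January has 31 days (133 left).
February has 29 days (104 left).
March has 31 days (73 left).
April has 30 days (43 left).
May has 31 days (12 left).
12 days into June → June 12, 2032.

June 12, 2032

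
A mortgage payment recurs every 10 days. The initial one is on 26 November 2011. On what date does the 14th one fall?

4 April 2012

The 14th occurrence is 13 intervals after the first: 13 × 10 = 130 days after 26 November 2011.
November has 30 days — 4 days to the end of November leaves 126.
December has 31 days (95 left).
January has 31 days (64 left).
February has 29 days (35 left).
March has 31 days (4 left).
4 days into April → 4 April 2012.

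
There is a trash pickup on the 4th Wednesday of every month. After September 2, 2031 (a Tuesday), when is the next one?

September 24, 2031

September 2031 starts on a Monday; its first Wednesday is the 3rd, so the 4th Wednesday is the 24th — September 24, 2031.
September 24, 2031 is after September 2, 2031, so that is the next one.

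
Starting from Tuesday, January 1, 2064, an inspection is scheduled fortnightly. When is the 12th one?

The 12th occurrence is 11 intervals after the first: 11 × 14 = 154 days after January 1, 2064.
January has 31 days — 30 days to the end of January leaves 124.
February has 29 days (95 left).
March has 31 days (64 left).
April has 30 days (34 left).
May has 31 days (3 left).
3 days into June → June 3, 2064.

June 3, 2064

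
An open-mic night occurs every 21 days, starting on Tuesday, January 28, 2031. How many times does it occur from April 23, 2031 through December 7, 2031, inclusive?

10

Occurrences land 21·i days after January 28, 2031 for i = 0, 1, 2, …
April 23, 2031 is 85 days after the start; 85 ÷ 21 = 4 remainder 1; since the remainder is 1, round up to i = 5. First occurrence in the window: #6 on May 13, 2031 (5×21 = 105 days in).
December 7, 2031 is 313 days after the start; 313 ÷ 21 = 14 remainder 19. Last occurrence in the window: #15 on November 18, 2031.
Occurrences #6 through #15: 10 in total.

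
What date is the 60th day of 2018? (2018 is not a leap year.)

Jan has 31 days (60 − 31 = 29 remain).
Feb has 28 days (29 − 28 = 1 remain).
1 into Mar → Mar 1.

Mar 1, 2018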